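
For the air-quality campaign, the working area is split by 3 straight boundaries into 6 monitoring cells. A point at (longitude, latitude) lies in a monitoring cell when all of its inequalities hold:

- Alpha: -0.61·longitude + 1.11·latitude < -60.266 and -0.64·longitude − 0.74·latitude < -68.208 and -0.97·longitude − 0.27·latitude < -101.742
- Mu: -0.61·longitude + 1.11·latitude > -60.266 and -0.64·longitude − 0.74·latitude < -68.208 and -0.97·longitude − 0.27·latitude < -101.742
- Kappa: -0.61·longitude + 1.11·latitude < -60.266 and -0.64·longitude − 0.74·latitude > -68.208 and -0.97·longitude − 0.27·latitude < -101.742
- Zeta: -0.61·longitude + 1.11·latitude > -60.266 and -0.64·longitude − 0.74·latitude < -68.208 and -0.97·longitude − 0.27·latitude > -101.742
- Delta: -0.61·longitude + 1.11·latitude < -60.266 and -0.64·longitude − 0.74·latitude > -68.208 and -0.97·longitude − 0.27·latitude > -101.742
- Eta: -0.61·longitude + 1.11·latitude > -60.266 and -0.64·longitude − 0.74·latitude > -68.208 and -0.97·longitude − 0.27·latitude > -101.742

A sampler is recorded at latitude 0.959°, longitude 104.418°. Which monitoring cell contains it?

Delta

-0.61·104.418 + 1.11·0.959 = -62.630, which is < -60.266
-0.64·104.418 − 0.74·0.959 = -67.537, which is > -68.208
-0.97·104.418 − 0.27·0.959 = -101.544, which is > -101.742
This sign pattern matches Delta.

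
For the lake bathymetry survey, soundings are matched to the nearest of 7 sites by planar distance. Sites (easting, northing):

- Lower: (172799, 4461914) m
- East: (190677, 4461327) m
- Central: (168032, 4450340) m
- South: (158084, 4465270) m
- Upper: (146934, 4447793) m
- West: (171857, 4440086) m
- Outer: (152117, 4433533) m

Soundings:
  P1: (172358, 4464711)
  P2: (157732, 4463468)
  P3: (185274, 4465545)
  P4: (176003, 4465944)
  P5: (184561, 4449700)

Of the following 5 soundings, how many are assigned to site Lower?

2

P1 → Lower
P2 → South
P3 → East
P4 → Lower
P5 → East
2 of the 5 go to Lower.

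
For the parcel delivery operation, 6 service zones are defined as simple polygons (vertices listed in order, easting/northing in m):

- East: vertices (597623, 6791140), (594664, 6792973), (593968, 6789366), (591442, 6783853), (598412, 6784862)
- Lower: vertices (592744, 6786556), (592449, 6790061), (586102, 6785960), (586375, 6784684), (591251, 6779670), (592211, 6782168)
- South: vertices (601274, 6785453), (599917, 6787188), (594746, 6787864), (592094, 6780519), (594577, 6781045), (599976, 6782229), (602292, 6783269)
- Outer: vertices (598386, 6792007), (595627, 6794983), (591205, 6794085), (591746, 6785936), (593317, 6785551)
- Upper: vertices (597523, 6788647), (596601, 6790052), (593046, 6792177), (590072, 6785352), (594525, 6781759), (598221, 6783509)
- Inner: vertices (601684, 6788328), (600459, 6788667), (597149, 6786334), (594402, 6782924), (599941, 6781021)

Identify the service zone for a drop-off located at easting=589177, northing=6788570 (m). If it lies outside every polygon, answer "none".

none

Cast a ray rightward from (589177, 6788570). For each polygon, the edges (by vertex number in listed order) whose endpoints lie on opposite sides of northing = 6788570, where each meets that height, and whether that is right or left of the point:
East: 3–4 at easting≈593603.3 (right), 5–1 at easting≈597946.0 (right) → 2 crossings.
Lower: 1–2 at easting≈592574.5 (right), 2–3 at easting≈590141.4 (right) → 2 crossings.
South: no edge straddles that height → 0 crossings.
Outer: 3–4 at easting≈591571.1 (right), 5–1 at easting≈595687.4 (right) → 2 crossings.
Upper: 3–4 at easting≈591474.2 (right), 6–1 at easting≈597533.5 (right) → 2 crossings.
Inner: 1–2 at easting≈600809.5 (right), 2–3 at easting≈600321.4 (right) → 2 crossings.
All counts are even, so the point lies outside every listed polygon.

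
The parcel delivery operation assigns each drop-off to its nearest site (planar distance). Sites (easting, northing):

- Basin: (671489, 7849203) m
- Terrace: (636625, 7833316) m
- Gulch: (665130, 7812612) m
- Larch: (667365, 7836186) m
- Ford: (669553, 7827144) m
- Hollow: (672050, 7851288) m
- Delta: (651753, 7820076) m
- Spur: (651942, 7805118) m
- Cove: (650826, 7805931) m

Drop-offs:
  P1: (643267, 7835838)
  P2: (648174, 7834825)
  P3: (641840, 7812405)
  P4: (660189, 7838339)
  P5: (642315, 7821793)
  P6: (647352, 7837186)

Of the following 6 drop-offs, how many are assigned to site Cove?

1

P1 → Terrace
P2 → Terrace
P3 → Cove
P4 → Larch
P5 → Delta
P6 → Terrace
1 of the 6 goes to Cove.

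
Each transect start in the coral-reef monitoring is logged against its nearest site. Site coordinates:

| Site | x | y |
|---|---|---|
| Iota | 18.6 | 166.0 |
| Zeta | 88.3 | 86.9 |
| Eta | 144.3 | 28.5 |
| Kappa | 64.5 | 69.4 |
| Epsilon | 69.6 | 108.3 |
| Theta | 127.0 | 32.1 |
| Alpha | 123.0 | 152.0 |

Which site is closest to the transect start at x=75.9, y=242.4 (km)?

Iota

Squared distances to each site:
Iota: 9120.250; Zeta: 24334.010; Eta: 50431.770; Kappa: 30058.960; Epsilon: 18022.500; Theta: 46837.300; Alpha: 10390.570.
Minimum at Iota.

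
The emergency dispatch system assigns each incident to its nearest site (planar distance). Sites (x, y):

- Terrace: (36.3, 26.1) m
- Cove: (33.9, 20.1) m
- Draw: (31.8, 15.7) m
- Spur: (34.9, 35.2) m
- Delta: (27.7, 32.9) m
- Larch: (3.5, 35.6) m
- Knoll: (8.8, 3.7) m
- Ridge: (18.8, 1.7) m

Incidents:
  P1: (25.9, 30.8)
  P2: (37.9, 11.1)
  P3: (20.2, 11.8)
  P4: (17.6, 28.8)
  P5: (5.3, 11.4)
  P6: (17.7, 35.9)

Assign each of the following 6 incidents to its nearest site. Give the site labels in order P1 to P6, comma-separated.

Delta, Draw, Ridge, Delta, Knoll, Delta

P1 → Delta (d²=7.65)
P2 → Draw (d²=58.37)
P3 → Ridge (d²=103.97)
P4 → Delta (d²=118.82)
P5 → Knoll (d²=71.54)
P6 → Delta (d²=109.00)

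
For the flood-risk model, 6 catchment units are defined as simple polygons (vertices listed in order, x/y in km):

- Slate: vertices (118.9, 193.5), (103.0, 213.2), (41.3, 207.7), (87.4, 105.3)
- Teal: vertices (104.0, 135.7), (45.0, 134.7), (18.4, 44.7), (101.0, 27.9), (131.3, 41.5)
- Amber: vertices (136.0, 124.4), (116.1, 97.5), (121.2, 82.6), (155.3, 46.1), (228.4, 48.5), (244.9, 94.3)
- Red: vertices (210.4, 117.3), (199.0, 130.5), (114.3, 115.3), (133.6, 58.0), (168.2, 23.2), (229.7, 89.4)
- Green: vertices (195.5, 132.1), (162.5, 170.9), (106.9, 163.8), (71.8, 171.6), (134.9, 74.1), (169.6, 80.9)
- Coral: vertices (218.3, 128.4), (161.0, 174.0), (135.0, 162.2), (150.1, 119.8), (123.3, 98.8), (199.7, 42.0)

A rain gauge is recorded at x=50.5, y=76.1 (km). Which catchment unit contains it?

Cast a ray rightward from (50.5, 76.1). For each polygon, the edges (by vertex number in listed order) whose endpoints lie on opposite sides of y = 76.1, where each meets that height, and whether that is right or left of the point:
Slate: no edge straddles that height → 0 crossings.
Teal: 2–3 at x≈27.68 (left), 5–1 at x≈121.27 (right) → 1 crossing.
Amber: 3–4 at x≈127.27 (right), 5–6 at x≈238.34 (right) → 2 crossings.
Red: 3–4 at x≈127.50 (right), 5–6 at x≈217.34 (right) → 2 crossings.
Green: 4–5 at x≈133.61 (right), 5–6 at x≈145.11 (right) → 2 crossings.
Coral: 5–6 at x≈153.83 (right), 6–1 at x≈207.04 (right) → 2 crossings.
Only Teal has an odd count, so the point is inside Teal.

Teal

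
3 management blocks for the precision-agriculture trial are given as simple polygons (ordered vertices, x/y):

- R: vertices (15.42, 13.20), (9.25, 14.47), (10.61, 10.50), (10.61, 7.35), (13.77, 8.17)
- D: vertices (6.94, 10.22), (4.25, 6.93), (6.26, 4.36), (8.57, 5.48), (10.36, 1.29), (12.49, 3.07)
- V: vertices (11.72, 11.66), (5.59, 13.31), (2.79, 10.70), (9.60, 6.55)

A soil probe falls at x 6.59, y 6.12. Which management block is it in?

D

Cast a ray rightward from (6.59, 6.12). For each polygon, the edges (by vertex number in listed order) whose endpoints lie on opposite sides of y = 6.12, where each meets that height, and whether that is right or left of the point:
R: no edge straddles that height → 0 crossings.
D: 2–3 at x≈4.884 (left), 6–1 at x≈10.123 (right) → 1 crossing.
V: no edge straddles that height → 0 crossings.
Only D has an odd count, so the point is inside D.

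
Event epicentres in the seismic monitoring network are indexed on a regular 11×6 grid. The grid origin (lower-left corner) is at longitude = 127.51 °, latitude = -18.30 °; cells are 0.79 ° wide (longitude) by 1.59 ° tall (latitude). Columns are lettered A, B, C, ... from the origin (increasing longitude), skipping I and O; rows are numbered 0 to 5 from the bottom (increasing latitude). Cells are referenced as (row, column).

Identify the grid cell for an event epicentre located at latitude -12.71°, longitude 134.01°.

Column index: ⌊(134.01 − 127.51) / 0.79⌋ = ⌊8.228⌋ = 8 → column J
Row offset from origin: ⌊(-12.71 − -18.30) / 1.59⌋ = ⌊3.516⌋ = 3 → row 3

(3, J)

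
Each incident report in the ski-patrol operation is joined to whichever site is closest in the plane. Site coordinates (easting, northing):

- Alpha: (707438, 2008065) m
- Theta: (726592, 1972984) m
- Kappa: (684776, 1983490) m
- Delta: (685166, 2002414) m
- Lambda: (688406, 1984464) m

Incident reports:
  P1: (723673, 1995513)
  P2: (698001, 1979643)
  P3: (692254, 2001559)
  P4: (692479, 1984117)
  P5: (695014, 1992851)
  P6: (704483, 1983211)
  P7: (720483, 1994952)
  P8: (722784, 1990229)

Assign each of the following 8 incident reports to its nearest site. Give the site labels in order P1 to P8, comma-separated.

Alpha, Lambda, Delta, Lambda, Lambda, Lambda, Alpha, Theta

P1 → Alpha (d²=421127929.00)
P2 → Lambda (d²=115306066.00)
P3 → Delta (d²=50970769.00)
P4 → Lambda (d²=16709738.00)
P5 → Lambda (d²=114007433.00)
P6 → Lambda (d²=260039938.00)
P7 → Alpha (d²=342122794.00)
P8 → Theta (d²=311890889.00)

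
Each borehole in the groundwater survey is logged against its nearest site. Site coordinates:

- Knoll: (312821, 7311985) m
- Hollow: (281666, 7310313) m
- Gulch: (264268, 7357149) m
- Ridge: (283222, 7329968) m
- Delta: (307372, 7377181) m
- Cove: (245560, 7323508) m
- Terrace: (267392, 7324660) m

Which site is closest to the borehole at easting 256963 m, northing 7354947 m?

Squared distances to each site:
Knoll: 4965849608.000; Hollow: 2602432165.000; Gulch: 58211829.000; Ridge: 1313485522.000; Delta: 3035418037.000; Cove: 1118439130.000; Terrace: 1026066410.000.
Minimum at Gulch.

Gulch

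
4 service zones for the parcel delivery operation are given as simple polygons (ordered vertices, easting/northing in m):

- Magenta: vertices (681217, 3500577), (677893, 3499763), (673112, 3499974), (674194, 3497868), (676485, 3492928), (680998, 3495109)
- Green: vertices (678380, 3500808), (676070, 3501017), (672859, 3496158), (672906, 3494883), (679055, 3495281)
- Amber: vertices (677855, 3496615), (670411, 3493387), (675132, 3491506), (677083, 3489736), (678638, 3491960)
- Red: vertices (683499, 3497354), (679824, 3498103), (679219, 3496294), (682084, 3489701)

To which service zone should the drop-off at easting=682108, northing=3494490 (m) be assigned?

Cast a ray rightward from (682108, 3494490). For each polygon, the edges (by vertex number in listed order) whose endpoints lie on opposite sides of northing = 3494490, where each meets that height, and whether that is right or left of the point:
Magenta: 4–5 at easting≈675760.6 (left), 5–6 at easting≈679717.1 (left) → 0 crossings.
Green: no edge straddles that height → 0 crossings.
Amber: 1–2 at easting≈672954.6 (left), 5–1 at easting≈678212.4 (left) → 0 crossings.
Red: 3–4 at easting≈680002.9 (left), 4–1 at easting≈682969.5 (right) → 1 crossing.
Only Red has an odd count, so the point is inside Red.

Red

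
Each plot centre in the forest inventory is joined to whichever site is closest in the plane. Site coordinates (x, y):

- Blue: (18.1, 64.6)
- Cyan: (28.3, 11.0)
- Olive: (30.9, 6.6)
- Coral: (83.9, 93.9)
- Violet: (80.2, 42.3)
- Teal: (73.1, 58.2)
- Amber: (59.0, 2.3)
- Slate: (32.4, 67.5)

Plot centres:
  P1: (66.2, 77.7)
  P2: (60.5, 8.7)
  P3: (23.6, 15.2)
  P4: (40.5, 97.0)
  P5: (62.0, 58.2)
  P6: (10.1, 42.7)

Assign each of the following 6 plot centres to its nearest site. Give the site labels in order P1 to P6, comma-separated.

Teal, Amber, Cyan, Slate, Teal, Blue

P1 → Teal (d²=427.86)
P2 → Amber (d²=43.21)
P3 → Cyan (d²=39.73)
P4 → Slate (d²=935.86)
P5 → Teal (d²=123.21)
P6 → Blue (d²=543.61)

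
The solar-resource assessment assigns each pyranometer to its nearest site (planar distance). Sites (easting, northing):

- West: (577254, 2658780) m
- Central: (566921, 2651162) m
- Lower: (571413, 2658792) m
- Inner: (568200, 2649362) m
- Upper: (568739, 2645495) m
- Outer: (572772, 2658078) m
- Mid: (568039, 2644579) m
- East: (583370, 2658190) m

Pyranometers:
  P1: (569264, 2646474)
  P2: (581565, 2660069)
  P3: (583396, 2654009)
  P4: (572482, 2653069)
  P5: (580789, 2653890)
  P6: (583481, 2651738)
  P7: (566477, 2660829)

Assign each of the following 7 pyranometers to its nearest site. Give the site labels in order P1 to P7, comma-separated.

P1 → Upper (d²=1234066.00)
P2 → East (d²=6788666.00)
P3 → East (d²=17481437.00)
P4 → Outer (d²=25174181.00)
P5 → East (d²=25151561.00)
P6 → East (d²=41640625.00)
P7 → Lower (d²=28513465.00)

Upper, East, East, Outer, East, East, Lower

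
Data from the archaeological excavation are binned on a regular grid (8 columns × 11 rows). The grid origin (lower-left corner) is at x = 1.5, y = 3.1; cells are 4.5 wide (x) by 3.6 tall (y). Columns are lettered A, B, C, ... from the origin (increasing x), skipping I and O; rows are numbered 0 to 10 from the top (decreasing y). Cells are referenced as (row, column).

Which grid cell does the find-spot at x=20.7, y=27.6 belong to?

(4, E)

Column index: ⌊(20.7 − 1.5) / 4.5⌋ = ⌊4.267⌋ = 4 → column E
Row offset from origin: ⌊(27.6 − 3.1) / 3.6⌋ = ⌊6.806⌋ = 6 → row 4 (counted from top)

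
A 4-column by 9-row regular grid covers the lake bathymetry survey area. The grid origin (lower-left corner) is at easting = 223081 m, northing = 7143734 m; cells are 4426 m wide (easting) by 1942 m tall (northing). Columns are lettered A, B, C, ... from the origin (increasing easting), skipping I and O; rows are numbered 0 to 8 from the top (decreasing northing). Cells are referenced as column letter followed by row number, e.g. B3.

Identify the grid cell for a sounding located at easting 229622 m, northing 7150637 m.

B5

Column index: ⌊(229622 − 223081) / 4426⌋ = ⌊1.478⌋ = 1 → column B
Row offset from origin: ⌊(7150637 − 7143734) / 1942⌋ = ⌊3.555⌋ = 3 → row 5 (counted from top)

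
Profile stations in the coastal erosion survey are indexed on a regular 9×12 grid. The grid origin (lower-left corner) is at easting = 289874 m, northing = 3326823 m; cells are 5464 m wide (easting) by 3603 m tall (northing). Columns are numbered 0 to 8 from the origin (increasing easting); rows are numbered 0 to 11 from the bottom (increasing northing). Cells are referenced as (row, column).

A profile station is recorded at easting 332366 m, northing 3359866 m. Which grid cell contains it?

(9, 7)

Column index: ⌊(332366 − 289874) / 5464⌋ = ⌊7.777⌋ = 7
Row offset from origin: ⌊(3359866 − 3326823) / 3603⌋ = ⌊9.171⌋ = 9 → row 9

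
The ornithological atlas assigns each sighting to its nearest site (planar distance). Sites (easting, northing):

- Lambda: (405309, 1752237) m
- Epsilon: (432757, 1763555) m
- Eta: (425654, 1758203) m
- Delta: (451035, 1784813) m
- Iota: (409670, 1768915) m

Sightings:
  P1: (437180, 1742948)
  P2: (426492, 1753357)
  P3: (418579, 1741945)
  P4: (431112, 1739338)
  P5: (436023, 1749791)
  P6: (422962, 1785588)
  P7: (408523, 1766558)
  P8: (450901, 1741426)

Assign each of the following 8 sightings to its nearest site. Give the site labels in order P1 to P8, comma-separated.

Eta, Eta, Lambda, Eta, Eta, Iota, Iota, Epsilon

P1 → Eta (d²=365563701.00)
P2 → Eta (d²=24185960.00)
P3 → Lambda (d²=282018164.00)
P4 → Eta (d²=385677989.00)
P5 → Eta (d²=178277905.00)
P6 → Iota (d²=454666193.00)
P7 → Iota (d²=6871058.00)
P8 → Epsilon (d²=818897377.00)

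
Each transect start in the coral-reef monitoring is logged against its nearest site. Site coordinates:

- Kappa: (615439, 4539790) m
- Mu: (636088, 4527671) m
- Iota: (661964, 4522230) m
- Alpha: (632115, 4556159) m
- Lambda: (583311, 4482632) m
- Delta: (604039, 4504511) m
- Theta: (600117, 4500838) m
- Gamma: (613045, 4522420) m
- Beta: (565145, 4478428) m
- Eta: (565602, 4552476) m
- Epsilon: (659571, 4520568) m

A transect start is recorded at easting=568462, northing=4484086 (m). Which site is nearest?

Squared distances to each site:
Kappa: 5309774145.000; Mu: 6472928101.000; Iota: 10197588740.000; Alpha: 9246221738.000; Lambda: 222606917.000; Delta: 1682903554.000; Theta: 1282668529.000; Gamma: 3457139445.000; Beta: 43015453.000; Eta: 4685371700.000; Epsilon: 9631786205.000.
Minimum at Beta.

Beta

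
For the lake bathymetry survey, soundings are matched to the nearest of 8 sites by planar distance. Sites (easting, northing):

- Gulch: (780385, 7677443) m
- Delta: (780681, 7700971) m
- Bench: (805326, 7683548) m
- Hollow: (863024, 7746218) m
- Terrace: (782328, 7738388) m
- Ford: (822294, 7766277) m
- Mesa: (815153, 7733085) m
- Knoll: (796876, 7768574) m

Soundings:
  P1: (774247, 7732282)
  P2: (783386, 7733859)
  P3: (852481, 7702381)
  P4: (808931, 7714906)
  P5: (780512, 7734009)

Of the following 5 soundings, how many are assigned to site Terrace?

3

P1 → Terrace
P2 → Terrace
P3 → Hollow
P4 → Mesa
P5 → Terrace
3 of the 5 go to Terrace.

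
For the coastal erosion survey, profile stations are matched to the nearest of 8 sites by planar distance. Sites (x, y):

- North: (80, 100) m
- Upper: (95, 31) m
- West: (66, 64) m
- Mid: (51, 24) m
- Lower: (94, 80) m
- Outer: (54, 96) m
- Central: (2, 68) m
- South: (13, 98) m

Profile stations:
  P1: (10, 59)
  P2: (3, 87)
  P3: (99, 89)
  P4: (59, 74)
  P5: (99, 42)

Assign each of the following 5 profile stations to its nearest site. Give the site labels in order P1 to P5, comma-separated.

P1 → Central (d²=145.00)
P2 → South (d²=221.00)
P3 → Lower (d²=106.00)
P4 → West (d²=149.00)
P5 → Upper (d²=137.00)

Central, South, Lower, West, Upper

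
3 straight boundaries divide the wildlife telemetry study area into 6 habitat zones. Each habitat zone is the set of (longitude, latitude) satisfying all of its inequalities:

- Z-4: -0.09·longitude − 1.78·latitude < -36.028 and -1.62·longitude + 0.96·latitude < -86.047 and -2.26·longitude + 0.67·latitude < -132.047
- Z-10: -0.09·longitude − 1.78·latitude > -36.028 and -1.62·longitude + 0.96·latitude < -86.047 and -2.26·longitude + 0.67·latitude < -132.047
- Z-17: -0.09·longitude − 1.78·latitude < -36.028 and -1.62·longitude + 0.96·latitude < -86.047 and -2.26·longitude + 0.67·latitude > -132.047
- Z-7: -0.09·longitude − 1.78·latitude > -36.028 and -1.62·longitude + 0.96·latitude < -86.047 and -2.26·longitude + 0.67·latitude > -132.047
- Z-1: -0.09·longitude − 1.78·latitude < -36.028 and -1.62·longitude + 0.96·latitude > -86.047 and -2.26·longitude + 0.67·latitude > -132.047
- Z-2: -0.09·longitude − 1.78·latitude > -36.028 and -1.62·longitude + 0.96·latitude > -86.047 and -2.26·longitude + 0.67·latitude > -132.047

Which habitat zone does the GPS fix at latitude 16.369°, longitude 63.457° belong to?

Z-10

-0.09·63.457 − 1.78·16.369 = -34.848, which is > -36.028
-1.62·63.457 + 0.96·16.369 = -87.086, which is < -86.047
-2.26·63.457 + 0.67·16.369 = -132.446, which is < -132.047
This sign pattern matches Z-10.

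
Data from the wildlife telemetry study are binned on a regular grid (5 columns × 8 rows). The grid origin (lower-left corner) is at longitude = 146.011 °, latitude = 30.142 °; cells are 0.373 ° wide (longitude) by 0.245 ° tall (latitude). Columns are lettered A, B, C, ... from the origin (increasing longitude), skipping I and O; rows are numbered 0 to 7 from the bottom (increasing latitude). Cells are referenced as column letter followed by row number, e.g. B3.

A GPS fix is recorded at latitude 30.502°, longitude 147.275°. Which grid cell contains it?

D1

Column index: ⌊(147.275 − 146.011) / 0.373⌋ = ⌊3.389⌋ = 3 → column D
Row offset from origin: ⌊(30.502 − 30.142) / 0.245⌋ = ⌊1.469⌋ = 1 → row 1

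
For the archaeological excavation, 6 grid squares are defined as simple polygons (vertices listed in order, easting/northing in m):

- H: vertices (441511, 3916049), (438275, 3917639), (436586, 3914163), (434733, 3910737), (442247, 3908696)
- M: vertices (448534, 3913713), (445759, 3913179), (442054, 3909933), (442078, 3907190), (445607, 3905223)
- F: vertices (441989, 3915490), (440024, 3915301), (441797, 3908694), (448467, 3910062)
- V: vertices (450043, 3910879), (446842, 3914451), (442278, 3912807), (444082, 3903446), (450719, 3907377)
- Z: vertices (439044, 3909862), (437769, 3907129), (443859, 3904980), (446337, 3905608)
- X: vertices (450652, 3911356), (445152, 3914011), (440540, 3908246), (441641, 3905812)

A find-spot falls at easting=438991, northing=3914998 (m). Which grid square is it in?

Cast a ray rightward from (438991, 3914998). For each polygon, the edges (by vertex number in listed order) whose endpoints lie on opposite sides of northing = 3914998, where each meets that height, and whether that is right or left of the point:
H: 2–3 at easting≈436991.7 (left), 5–1 at easting≈441616.2 (right) → 1 crossing.
M: no edge straddles that height → 0 crossings.
F: 2–3 at easting≈440105.3 (right), 4–1 at easting≈442576.2 (right) → 2 crossings.
V: no edge straddles that height → 0 crossings.
Z: no edge straddles that height → 0 crossings.
X: no edge straddles that height → 0 crossings.
Only H has an odd count, so the point is inside H.

H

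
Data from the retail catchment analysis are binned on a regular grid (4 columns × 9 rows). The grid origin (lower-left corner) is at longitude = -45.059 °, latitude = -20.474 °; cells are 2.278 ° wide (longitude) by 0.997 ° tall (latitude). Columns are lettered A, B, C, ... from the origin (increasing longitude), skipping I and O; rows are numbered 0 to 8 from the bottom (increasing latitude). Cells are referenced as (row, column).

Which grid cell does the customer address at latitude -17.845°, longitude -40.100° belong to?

(2, C)

Column index: ⌊(-40.100 − -45.059) / 2.278⌋ = ⌊2.177⌋ = 2 → column C
Row offset from origin: ⌊(-17.845 − -20.474) / 0.997⌋ = ⌊2.637⌋ = 2 → row 2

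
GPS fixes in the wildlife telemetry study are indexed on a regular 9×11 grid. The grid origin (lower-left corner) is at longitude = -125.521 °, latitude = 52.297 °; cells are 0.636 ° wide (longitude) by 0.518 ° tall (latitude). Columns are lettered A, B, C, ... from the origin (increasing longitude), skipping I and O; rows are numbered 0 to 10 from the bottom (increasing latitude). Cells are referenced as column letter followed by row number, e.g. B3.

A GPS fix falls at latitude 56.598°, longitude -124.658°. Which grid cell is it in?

Column index: ⌊(-124.658 − -125.521) / 0.636⌋ = ⌊1.357⌋ = 1 → column B
Row offset from origin: ⌊(56.598 − 52.297) / 0.518⌋ = ⌊8.303⌋ = 8 → row 8

B8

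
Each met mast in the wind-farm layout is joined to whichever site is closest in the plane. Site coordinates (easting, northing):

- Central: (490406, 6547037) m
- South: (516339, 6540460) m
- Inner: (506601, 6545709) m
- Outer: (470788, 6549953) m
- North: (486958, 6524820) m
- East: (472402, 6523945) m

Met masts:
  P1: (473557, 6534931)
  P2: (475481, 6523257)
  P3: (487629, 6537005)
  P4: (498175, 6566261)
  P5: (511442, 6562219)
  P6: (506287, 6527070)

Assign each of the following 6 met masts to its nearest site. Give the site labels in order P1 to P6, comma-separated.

P1 → East (d²=122026221.00)
P2 → East (d²=9953585.00)
P3 → Central (d²=108352753.00)
P4 → Central (d²=429919537.00)
P5 → Inner (d²=296015381.00)
P6 → South (d²=280334804.00)

East, East, Central, Central, Inner, South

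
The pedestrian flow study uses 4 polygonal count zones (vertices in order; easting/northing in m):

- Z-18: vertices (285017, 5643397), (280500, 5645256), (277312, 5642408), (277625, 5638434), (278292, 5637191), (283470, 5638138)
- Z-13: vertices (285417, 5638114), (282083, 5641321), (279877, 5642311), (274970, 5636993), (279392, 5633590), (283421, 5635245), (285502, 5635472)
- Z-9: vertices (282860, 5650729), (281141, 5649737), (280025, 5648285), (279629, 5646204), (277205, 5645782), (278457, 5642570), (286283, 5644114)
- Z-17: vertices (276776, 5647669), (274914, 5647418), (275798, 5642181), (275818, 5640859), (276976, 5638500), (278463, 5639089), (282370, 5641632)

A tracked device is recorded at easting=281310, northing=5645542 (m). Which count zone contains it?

Cast a ray rightward from (281310, 5645542). For each polygon, the edges (by vertex number in listed order) whose endpoints lie on opposite sides of northing = 5645542, where each meets that height, and whether that is right or left of the point:
Z-18: no edge straddles that height → 0 crossings.
Z-13: no edge straddles that height → 0 crossings.
Z-9: 5–6 at easting≈277298.5 (left), 7–1 at easting≈285544.1 (right) → 1 crossing.
Z-17: 2–3 at easting≈275230.7 (left), 7–1 at easting≈278746.9 (left) → 0 crossings.
Only Z-9 has an odd count, so the point is inside Z-9.

Z-9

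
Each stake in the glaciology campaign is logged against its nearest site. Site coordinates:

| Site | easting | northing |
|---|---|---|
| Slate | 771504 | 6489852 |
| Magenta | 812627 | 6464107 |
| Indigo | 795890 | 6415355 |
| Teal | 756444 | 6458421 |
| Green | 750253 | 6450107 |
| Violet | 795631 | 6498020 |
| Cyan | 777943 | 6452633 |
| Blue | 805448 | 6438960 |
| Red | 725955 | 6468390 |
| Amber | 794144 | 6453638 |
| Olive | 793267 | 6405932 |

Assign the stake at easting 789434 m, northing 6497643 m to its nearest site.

Violet

Squared distances to each site:
Slate: 382184581.000; Magenta: 1662578545.000; Indigo: 6812994880.000; Teal: 2626705384.000; Green: 3794822057.000; Violet: 38544938.000; Cyan: 2157943181.000; Blue: 3700142685.000; Red: 4885321450.000; Amber: 1958624125.000; Olive: 8425599410.000.
Minimum at Violet.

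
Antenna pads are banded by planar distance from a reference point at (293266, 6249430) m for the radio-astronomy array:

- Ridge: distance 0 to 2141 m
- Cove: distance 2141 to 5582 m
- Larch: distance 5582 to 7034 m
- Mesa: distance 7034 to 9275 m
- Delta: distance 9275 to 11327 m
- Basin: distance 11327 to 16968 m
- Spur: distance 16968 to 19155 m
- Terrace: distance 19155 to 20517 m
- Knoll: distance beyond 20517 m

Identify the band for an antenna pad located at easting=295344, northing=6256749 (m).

Distance = √((295344−293266)² + (6256749−6249430)²) = √(4318084.000 + 53567761.000) = 7608.275 m.
7034 ≤ 7608.275 < 9275 → Mesa.

Mesa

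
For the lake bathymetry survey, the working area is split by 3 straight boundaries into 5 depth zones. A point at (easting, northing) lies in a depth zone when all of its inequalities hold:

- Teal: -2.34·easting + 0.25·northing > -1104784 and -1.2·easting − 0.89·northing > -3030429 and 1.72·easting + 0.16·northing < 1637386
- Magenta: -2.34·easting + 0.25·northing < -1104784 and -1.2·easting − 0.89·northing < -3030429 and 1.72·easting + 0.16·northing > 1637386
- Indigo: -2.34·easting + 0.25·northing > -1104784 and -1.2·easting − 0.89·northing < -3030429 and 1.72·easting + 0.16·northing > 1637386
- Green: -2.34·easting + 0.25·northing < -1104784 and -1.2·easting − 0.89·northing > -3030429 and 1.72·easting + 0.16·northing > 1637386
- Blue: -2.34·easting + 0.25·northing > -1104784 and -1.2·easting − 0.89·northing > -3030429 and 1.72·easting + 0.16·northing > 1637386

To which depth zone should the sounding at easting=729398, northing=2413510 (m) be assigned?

Blue

-2.34·729398 + 0.25·2413510 = -1103413.820, which is > -1104784
-1.2·729398 − 0.89·2413510 = -3023301.500, which is > -3030429
1.72·729398 + 0.16·2413510 = 1640726.160, which is > 1637386
This sign pattern matches Blue.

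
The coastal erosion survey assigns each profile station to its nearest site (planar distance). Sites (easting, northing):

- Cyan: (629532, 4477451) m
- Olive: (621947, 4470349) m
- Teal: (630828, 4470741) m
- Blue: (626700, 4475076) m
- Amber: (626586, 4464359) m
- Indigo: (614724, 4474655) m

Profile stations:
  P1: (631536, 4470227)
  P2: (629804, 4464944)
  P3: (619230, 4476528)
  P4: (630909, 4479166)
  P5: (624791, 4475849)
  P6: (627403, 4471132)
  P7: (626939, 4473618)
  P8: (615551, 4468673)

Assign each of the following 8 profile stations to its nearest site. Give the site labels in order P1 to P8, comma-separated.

P1 → Teal (d²=765460.00)
P2 → Amber (d²=10697749.00)
P3 → Indigo (d²=23812165.00)
P4 → Cyan (d²=4837354.00)
P5 → Blue (d²=4241810.00)
P6 → Teal (d²=11883506.00)
P7 → Blue (d²=2182885.00)
P8 → Indigo (d²=36468253.00)

Teal, Amber, Indigo, Cyan, Blue, Teal, Blue, Indigo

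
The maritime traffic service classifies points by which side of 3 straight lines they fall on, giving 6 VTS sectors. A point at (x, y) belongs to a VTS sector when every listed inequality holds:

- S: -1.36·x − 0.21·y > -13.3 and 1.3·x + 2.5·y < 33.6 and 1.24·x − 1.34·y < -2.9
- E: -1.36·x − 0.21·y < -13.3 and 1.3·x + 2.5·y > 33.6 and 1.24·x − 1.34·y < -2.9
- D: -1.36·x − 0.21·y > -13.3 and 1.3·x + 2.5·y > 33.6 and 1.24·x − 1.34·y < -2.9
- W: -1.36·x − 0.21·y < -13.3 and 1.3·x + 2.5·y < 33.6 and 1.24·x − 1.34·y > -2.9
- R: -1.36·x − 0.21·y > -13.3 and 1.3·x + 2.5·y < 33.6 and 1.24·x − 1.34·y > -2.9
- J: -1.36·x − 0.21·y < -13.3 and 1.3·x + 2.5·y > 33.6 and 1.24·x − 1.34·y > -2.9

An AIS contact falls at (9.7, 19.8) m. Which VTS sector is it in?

E

-1.36·9.7 − 0.21·19.8 = -17.350, which is < -13.3
1.3·9.7 + 2.5·19.8 = 62.110, which is > 33.6
1.24·9.7 − 1.34·19.8 = -14.504, which is < -2.9
This sign pattern matches E.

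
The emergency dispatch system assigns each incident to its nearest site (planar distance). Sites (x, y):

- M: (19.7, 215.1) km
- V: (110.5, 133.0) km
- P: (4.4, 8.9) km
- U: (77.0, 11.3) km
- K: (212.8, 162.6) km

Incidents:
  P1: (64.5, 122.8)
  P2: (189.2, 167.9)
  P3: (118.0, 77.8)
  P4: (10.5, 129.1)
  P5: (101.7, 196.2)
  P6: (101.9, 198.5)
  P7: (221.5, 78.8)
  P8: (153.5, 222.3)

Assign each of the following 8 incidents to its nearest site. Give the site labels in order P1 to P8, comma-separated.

P1 → V (d²=2220.04)
P2 → K (d²=585.05)
P3 → V (d²=3103.29)
P4 → M (d²=7480.64)
P5 → V (d²=4071.68)
P6 → V (d²=4364.21)
P7 → K (d²=7098.13)
P8 → K (d²=7080.58)

V, K, V, M, V, V, K, K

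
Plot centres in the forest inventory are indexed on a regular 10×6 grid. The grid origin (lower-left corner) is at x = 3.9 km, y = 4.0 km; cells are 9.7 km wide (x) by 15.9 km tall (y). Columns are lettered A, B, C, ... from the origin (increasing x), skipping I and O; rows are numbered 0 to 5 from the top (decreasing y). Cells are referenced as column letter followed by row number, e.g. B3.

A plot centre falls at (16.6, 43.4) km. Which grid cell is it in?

Column index: ⌊(16.6 − 3.9) / 9.7⌋ = ⌊1.309⌋ = 1 → column B
Row offset from origin: ⌊(43.4 − 4.0) / 15.9⌋ = ⌊2.478⌋ = 2 → row 3 (counted from top)

B3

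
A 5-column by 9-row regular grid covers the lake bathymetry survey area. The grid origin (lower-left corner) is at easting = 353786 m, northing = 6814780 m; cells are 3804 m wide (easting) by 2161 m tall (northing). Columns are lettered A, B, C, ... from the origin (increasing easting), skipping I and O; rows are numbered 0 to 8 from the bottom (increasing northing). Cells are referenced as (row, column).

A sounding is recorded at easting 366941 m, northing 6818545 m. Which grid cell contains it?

Column index: ⌊(366941 − 353786) / 3804⌋ = ⌊3.458⌋ = 3 → column D
Row offset from origin: ⌊(6818545 − 6814780) / 2161⌋ = ⌊1.742⌋ = 1 → row 1

(1, D)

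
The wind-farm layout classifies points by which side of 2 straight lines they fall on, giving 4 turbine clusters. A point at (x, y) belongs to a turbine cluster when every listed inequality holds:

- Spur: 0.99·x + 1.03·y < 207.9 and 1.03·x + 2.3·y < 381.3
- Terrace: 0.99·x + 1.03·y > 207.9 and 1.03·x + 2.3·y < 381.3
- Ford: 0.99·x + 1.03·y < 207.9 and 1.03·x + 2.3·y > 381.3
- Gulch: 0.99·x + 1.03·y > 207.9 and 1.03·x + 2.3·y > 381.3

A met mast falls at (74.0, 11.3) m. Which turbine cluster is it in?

Spur

0.99·74.0 + 1.03·11.3 = 84.899, which is < 207.9
1.03·74.0 + 2.3·11.3 = 102.210, which is < 381.3
This sign pattern matches Spur.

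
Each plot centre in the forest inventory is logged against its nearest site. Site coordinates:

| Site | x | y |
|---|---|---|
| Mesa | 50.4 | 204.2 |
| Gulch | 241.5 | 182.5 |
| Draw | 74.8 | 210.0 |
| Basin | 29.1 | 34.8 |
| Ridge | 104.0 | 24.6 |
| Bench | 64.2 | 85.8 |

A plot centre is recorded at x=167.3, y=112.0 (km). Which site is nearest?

Gulch

Squared distances to each site:
Mesa: 22166.450; Gulch: 10475.890; Draw: 18160.250; Basin: 25059.080; Ridge: 11645.650; Bench: 11316.050.
Minimum at Gulch.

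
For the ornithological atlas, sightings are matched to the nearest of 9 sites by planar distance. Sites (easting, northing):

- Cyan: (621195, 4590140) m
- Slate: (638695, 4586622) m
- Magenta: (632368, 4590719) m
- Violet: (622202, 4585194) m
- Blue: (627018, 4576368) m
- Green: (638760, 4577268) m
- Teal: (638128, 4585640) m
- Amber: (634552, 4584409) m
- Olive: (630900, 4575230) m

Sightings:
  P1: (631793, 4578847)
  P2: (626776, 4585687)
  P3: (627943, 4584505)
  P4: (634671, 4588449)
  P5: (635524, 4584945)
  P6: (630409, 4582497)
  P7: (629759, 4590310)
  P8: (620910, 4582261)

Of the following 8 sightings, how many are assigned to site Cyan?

0

P1 → Olive
P2 → Violet
P3 → Violet
P4 → Magenta
P5 → Amber
P6 → Amber
P7 → Magenta
P8 → Violet
0 of the 8 go to Cyan.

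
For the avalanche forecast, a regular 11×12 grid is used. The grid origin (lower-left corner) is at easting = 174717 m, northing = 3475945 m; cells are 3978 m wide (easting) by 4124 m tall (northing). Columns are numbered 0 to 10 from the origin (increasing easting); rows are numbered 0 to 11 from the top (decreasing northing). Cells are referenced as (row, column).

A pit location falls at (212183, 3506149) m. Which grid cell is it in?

Column index: ⌊(212183 − 174717) / 3978⌋ = ⌊9.418⌋ = 9
Row offset from origin: ⌊(3506149 − 3475945) / 4124⌋ = ⌊7.324⌋ = 7 → row 4 (counted from top)

(4, 9)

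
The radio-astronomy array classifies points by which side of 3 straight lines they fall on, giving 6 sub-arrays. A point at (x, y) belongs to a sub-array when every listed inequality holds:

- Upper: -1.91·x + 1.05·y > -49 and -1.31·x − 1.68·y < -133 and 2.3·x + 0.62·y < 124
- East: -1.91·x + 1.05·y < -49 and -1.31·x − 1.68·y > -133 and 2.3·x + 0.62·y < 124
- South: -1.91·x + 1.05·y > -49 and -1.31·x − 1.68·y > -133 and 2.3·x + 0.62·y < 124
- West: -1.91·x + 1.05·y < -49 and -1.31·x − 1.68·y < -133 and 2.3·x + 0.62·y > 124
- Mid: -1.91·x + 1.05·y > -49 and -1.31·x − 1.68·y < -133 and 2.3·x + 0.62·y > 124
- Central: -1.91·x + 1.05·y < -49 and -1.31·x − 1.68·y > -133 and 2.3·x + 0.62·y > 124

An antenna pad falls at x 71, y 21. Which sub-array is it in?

-1.91·71 + 1.05·21 = -113.560, which is < -49
-1.31·71 − 1.68·21 = -128.290, which is > -133
2.3·71 + 0.62·21 = 176.320, which is > 124
This sign pattern matches Central.

Central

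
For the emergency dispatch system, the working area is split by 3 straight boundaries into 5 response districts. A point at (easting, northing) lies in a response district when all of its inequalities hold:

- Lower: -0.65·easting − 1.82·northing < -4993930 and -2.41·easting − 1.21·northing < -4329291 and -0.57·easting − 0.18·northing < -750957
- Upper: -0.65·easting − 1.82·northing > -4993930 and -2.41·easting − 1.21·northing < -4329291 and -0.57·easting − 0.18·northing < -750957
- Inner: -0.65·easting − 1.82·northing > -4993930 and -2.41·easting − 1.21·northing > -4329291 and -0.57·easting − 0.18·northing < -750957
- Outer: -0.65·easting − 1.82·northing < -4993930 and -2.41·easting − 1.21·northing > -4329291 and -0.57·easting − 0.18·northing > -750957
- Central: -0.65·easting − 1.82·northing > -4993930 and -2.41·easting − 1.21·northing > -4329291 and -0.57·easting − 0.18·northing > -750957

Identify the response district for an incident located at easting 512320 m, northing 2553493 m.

Inner

-0.65·512320 − 1.82·2553493 = -4980365.260, which is > -4993930
-2.41·512320 − 1.21·2553493 = -4324417.730, which is > -4329291
-0.57·512320 − 0.18·2553493 = -751651.140, which is < -750957
This sign pattern matches Inner.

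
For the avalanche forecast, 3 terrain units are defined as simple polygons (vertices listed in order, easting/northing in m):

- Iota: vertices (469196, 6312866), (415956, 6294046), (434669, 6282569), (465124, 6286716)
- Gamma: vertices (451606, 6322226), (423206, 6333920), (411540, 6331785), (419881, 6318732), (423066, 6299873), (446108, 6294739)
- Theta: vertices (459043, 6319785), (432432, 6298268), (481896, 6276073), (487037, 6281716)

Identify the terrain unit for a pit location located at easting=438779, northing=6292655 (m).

Cast a ray rightward from (438779, 6292655). For each polygon, the edges (by vertex number in listed order) whose endpoints lie on opposite sides of northing = 6292655, where each meets that height, and whether that is right or left of the point:
Iota: 2–3 at easting≈418224.0 (left), 4–1 at easting≈466048.8 (right) → 1 crossing.
Gamma: no edge straddles that height → 0 crossings.
Theta: 2–3 at easting≈444941.2 (right), 4–1 at easting≈478993.0 (right) → 2 crossings.
Only Iota has an odd count, so the point is inside Iota.

Iota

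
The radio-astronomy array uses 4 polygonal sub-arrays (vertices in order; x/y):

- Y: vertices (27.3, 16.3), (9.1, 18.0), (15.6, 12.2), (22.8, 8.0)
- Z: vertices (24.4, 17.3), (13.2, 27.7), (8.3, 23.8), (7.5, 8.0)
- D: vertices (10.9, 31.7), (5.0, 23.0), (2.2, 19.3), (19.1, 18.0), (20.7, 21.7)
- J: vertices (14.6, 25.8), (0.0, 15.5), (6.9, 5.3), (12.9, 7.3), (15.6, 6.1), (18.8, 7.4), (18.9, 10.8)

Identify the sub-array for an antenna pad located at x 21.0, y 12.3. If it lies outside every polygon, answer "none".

Cast a ray rightward from (21.0, 12.3). For each polygon, the edges (by vertex number in listed order) whose endpoints lie on opposite sides of y = 12.3, where each meets that height, and whether that is right or left of the point:
Y: 2–3 at x≈15.49 (left), 4–1 at x≈25.13 (right) → 1 crossing.
Z: 3–4 at x≈7.72 (left), 4–1 at x≈15.31 (left) → 0 crossings.
D: no edge straddles that height → 0 crossings.
J: 2–3 at x≈2.16 (left), 7–1 at x≈18.47 (left) → 0 crossings.
Only Y has an odd count, so the point is inside Y.

Y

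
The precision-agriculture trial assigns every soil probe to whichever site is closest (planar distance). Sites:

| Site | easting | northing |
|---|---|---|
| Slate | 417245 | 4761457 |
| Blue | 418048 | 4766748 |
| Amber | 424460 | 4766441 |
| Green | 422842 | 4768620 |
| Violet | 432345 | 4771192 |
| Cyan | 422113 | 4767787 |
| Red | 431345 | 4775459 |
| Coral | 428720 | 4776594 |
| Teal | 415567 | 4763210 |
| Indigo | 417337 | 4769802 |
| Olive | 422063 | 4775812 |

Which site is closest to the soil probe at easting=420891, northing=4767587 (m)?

Squared distances to each site:
Slate: 50870216.000; Blue: 8786570.000; Amber: 14051077.000; Green: 4873490.000; Violet: 144190141.000; Cyan: 1533284.000; Red: 171254500.000; Coral: 142419290.000; Teal: 47503105.000; Indigo: 17537141.000; Olive: 69024209.000.
Minimum at Cyan.

Cyan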